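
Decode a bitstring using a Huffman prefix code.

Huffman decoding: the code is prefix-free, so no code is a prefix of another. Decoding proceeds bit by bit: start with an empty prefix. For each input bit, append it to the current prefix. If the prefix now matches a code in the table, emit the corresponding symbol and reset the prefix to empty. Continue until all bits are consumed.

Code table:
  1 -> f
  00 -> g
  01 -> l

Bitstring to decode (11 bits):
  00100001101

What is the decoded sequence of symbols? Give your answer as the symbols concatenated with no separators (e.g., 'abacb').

Bit 0: prefix='0' (no match yet)
Bit 1: prefix='00' -> emit 'g', reset
Bit 2: prefix='1' -> emit 'f', reset
Bit 3: prefix='0' (no match yet)
Bit 4: prefix='00' -> emit 'g', reset
Bit 5: prefix='0' (no match yet)
Bit 6: prefix='00' -> emit 'g', reset
Bit 7: prefix='1' -> emit 'f', reset
Bit 8: prefix='1' -> emit 'f', reset
Bit 9: prefix='0' (no match yet)
Bit 10: prefix='01' -> emit 'l', reset

Answer: gfggffl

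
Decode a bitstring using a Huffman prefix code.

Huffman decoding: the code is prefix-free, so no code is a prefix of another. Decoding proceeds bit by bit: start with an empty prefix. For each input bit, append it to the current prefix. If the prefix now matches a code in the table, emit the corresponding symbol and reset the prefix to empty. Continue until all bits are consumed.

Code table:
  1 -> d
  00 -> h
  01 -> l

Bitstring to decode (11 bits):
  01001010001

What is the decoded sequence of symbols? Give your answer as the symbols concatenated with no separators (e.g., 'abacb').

Bit 0: prefix='0' (no match yet)
Bit 1: prefix='01' -> emit 'l', reset
Bit 2: prefix='0' (no match yet)
Bit 3: prefix='00' -> emit 'h', reset
Bit 4: prefix='1' -> emit 'd', reset
Bit 5: prefix='0' (no match yet)
Bit 6: prefix='01' -> emit 'l', reset
Bit 7: prefix='0' (no match yet)
Bit 8: prefix='00' -> emit 'h', reset
Bit 9: prefix='0' (no match yet)
Bit 10: prefix='01' -> emit 'l', reset

Answer: lhdlhl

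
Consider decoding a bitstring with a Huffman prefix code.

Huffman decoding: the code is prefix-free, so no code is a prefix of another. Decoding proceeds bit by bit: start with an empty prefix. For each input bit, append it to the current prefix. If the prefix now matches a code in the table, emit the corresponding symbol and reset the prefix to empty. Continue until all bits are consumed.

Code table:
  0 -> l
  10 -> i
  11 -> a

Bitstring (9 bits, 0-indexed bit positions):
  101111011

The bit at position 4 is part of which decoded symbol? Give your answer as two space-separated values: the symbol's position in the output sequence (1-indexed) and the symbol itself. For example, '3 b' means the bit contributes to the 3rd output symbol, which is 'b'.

Answer: 3 a

Derivation:
Bit 0: prefix='1' (no match yet)
Bit 1: prefix='10' -> emit 'i', reset
Bit 2: prefix='1' (no match yet)
Bit 3: prefix='11' -> emit 'a', reset
Bit 4: prefix='1' (no match yet)
Bit 5: prefix='11' -> emit 'a', reset
Bit 6: prefix='0' -> emit 'l', reset
Bit 7: prefix='1' (no match yet)
Bit 8: prefix='11' -> emit 'a', reset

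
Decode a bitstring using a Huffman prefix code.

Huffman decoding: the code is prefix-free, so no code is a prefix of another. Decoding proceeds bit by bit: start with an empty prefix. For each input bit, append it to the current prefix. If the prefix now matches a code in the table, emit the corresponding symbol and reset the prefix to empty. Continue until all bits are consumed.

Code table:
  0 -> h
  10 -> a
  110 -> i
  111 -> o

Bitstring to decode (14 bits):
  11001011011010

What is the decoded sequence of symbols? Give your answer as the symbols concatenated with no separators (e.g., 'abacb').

Answer: ihaiia

Derivation:
Bit 0: prefix='1' (no match yet)
Bit 1: prefix='11' (no match yet)
Bit 2: prefix='110' -> emit 'i', reset
Bit 3: prefix='0' -> emit 'h', reset
Bit 4: prefix='1' (no match yet)
Bit 5: prefix='10' -> emit 'a', reset
Bit 6: prefix='1' (no match yet)
Bit 7: prefix='11' (no match yet)
Bit 8: prefix='110' -> emit 'i', reset
Bit 9: prefix='1' (no match yet)
Bit 10: prefix='11' (no match yet)
Bit 11: prefix='110' -> emit 'i', reset
Bit 12: prefix='1' (no match yet)
Bit 13: prefix='10' -> emit 'a', reset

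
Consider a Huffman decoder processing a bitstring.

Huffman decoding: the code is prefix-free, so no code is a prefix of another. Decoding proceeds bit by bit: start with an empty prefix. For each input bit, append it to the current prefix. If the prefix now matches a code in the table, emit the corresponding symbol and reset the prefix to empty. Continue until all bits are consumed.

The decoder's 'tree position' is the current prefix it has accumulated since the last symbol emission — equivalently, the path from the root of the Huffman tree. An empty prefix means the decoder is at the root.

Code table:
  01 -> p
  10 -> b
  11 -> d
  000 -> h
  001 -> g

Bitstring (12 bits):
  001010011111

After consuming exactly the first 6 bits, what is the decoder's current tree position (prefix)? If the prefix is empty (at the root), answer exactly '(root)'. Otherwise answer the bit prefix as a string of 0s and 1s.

Answer: 0

Derivation:
Bit 0: prefix='0' (no match yet)
Bit 1: prefix='00' (no match yet)
Bit 2: prefix='001' -> emit 'g', reset
Bit 3: prefix='0' (no match yet)
Bit 4: prefix='01' -> emit 'p', reset
Bit 5: prefix='0' (no match yet)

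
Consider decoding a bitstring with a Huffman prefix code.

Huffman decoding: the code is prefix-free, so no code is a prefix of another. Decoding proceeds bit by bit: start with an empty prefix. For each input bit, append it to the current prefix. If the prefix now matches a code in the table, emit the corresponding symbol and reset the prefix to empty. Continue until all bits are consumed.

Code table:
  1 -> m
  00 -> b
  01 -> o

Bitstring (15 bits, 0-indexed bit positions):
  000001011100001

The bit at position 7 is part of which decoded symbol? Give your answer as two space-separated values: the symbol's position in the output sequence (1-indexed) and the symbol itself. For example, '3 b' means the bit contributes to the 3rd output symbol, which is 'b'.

Bit 0: prefix='0' (no match yet)
Bit 1: prefix='00' -> emit 'b', reset
Bit 2: prefix='0' (no match yet)
Bit 3: prefix='00' -> emit 'b', reset
Bit 4: prefix='0' (no match yet)
Bit 5: prefix='01' -> emit 'o', reset
Bit 6: prefix='0' (no match yet)
Bit 7: prefix='01' -> emit 'o', reset
Bit 8: prefix='1' -> emit 'm', reset
Bit 9: prefix='1' -> emit 'm', reset
Bit 10: prefix='0' (no match yet)
Bit 11: prefix='00' -> emit 'b', reset

Answer: 4 o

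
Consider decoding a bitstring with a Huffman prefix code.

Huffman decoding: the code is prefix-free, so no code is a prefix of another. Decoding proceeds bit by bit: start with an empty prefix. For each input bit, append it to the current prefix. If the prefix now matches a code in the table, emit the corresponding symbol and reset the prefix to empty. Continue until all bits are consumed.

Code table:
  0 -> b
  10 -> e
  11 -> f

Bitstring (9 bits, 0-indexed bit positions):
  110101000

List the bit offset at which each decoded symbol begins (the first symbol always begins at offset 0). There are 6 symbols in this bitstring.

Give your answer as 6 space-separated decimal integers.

Bit 0: prefix='1' (no match yet)
Bit 1: prefix='11' -> emit 'f', reset
Bit 2: prefix='0' -> emit 'b', reset
Bit 3: prefix='1' (no match yet)
Bit 4: prefix='10' -> emit 'e', reset
Bit 5: prefix='1' (no match yet)
Bit 6: prefix='10' -> emit 'e', reset
Bit 7: prefix='0' -> emit 'b', reset
Bit 8: prefix='0' -> emit 'b', reset

Answer: 0 2 3 5 7 8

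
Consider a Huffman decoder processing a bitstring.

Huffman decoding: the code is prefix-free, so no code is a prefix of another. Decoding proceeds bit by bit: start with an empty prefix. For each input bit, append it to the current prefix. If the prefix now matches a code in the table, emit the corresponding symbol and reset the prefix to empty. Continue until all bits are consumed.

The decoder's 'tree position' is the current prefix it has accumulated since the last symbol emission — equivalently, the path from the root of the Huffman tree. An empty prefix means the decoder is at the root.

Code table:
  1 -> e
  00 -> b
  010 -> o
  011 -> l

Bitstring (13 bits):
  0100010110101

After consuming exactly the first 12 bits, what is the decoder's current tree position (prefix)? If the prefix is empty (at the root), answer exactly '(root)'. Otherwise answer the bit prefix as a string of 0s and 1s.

Answer: (root)

Derivation:
Bit 0: prefix='0' (no match yet)
Bit 1: prefix='01' (no match yet)
Bit 2: prefix='010' -> emit 'o', reset
Bit 3: prefix='0' (no match yet)
Bit 4: prefix='00' -> emit 'b', reset
Bit 5: prefix='1' -> emit 'e', reset
Bit 6: prefix='0' (no match yet)
Bit 7: prefix='01' (no match yet)
Bit 8: prefix='011' -> emit 'l', reset
Bit 9: prefix='0' (no match yet)
Bit 10: prefix='01' (no match yet)
Bit 11: prefix='010' -> emit 'o', reset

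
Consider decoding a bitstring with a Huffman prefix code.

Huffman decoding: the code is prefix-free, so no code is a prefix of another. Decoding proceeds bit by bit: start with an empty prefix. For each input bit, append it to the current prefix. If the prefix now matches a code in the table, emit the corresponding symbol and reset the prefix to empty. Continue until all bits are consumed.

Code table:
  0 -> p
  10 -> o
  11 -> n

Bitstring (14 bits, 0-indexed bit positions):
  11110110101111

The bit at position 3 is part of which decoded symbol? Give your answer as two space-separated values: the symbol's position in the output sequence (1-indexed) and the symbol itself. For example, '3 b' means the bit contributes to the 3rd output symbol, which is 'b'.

Answer: 2 n

Derivation:
Bit 0: prefix='1' (no match yet)
Bit 1: prefix='11' -> emit 'n', reset
Bit 2: prefix='1' (no match yet)
Bit 3: prefix='11' -> emit 'n', reset
Bit 4: prefix='0' -> emit 'p', reset
Bit 5: prefix='1' (no match yet)
Bit 6: prefix='11' -> emit 'n', reset
Bit 7: prefix='0' -> emit 'p', reset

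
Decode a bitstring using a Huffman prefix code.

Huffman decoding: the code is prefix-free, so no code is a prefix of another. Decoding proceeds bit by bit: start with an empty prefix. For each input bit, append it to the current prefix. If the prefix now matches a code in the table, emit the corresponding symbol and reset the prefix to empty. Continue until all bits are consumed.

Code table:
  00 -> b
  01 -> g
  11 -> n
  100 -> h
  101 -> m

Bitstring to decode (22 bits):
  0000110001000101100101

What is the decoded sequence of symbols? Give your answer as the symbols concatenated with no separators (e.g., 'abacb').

Bit 0: prefix='0' (no match yet)
Bit 1: prefix='00' -> emit 'b', reset
Bit 2: prefix='0' (no match yet)
Bit 3: prefix='00' -> emit 'b', reset
Bit 4: prefix='1' (no match yet)
Bit 5: prefix='11' -> emit 'n', reset
Bit 6: prefix='0' (no match yet)
Bit 7: prefix='00' -> emit 'b', reset
Bit 8: prefix='0' (no match yet)
Bit 9: prefix='01' -> emit 'g', reset
Bit 10: prefix='0' (no match yet)
Bit 11: prefix='00' -> emit 'b', reset
Bit 12: prefix='0' (no match yet)
Bit 13: prefix='01' -> emit 'g', reset
Bit 14: prefix='0' (no match yet)
Bit 15: prefix='01' -> emit 'g', reset
Bit 16: prefix='1' (no match yet)
Bit 17: prefix='10' (no match yet)
Bit 18: prefix='100' -> emit 'h', reset
Bit 19: prefix='1' (no match yet)
Bit 20: prefix='10' (no match yet)
Bit 21: prefix='101' -> emit 'm', reset

Answer: bbnbgbgghm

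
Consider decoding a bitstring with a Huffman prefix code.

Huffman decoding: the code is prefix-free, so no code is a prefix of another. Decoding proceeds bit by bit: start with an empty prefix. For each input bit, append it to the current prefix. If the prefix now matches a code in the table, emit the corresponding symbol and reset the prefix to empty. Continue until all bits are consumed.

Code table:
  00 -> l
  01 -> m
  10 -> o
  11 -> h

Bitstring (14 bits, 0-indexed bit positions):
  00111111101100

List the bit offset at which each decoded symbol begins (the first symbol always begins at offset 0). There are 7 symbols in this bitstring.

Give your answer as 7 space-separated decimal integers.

Answer: 0 2 4 6 8 10 12

Derivation:
Bit 0: prefix='0' (no match yet)
Bit 1: prefix='00' -> emit 'l', reset
Bit 2: prefix='1' (no match yet)
Bit 3: prefix='11' -> emit 'h', reset
Bit 4: prefix='1' (no match yet)
Bit 5: prefix='11' -> emit 'h', reset
Bit 6: prefix='1' (no match yet)
Bit 7: prefix='11' -> emit 'h', reset
Bit 8: prefix='1' (no match yet)
Bit 9: prefix='10' -> emit 'o', reset
Bit 10: prefix='1' (no match yet)
Bit 11: prefix='11' -> emit 'h', reset
Bit 12: prefix='0' (no match yet)
Bit 13: prefix='00' -> emit 'l', reset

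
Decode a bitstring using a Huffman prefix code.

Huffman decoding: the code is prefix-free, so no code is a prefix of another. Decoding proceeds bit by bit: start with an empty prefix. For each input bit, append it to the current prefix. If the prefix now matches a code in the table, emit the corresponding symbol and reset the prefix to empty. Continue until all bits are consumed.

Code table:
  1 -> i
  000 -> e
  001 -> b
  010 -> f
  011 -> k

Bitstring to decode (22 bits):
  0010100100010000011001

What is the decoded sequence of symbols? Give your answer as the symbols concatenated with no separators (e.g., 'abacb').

Answer: bffbebib

Derivation:
Bit 0: prefix='0' (no match yet)
Bit 1: prefix='00' (no match yet)
Bit 2: prefix='001' -> emit 'b', reset
Bit 3: prefix='0' (no match yet)
Bit 4: prefix='01' (no match yet)
Bit 5: prefix='010' -> emit 'f', reset
Bit 6: prefix='0' (no match yet)
Bit 7: prefix='01' (no match yet)
Bit 8: prefix='010' -> emit 'f', reset
Bit 9: prefix='0' (no match yet)
Bit 10: prefix='00' (no match yet)
Bit 11: prefix='001' -> emit 'b', reset
Bit 12: prefix='0' (no match yet)
Bit 13: prefix='00' (no match yet)
Bit 14: prefix='000' -> emit 'e', reset
Bit 15: prefix='0' (no match yet)
Bit 16: prefix='00' (no match yet)
Bit 17: prefix='001' -> emit 'b', reset
Bit 18: prefix='1' -> emit 'i', reset
Bit 19: prefix='0' (no match yet)
Bit 20: prefix='00' (no match yet)
Bit 21: prefix='001' -> emit 'b', reset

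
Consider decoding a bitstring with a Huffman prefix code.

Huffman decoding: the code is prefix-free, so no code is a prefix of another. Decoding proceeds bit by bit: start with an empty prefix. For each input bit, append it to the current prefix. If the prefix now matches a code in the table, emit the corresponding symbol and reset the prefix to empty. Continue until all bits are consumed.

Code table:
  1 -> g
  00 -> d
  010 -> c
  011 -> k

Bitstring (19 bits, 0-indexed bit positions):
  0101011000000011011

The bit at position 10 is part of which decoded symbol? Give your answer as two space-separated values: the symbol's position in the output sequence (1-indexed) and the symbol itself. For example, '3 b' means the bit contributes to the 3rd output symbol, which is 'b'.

Answer: 5 d

Derivation:
Bit 0: prefix='0' (no match yet)
Bit 1: prefix='01' (no match yet)
Bit 2: prefix='010' -> emit 'c', reset
Bit 3: prefix='1' -> emit 'g', reset
Bit 4: prefix='0' (no match yet)
Bit 5: prefix='01' (no match yet)
Bit 6: prefix='011' -> emit 'k', reset
Bit 7: prefix='0' (no match yet)
Bit 8: prefix='00' -> emit 'd', reset
Bit 9: prefix='0' (no match yet)
Bit 10: prefix='00' -> emit 'd', reset
Bit 11: prefix='0' (no match yet)
Bit 12: prefix='00' -> emit 'd', reset
Bit 13: prefix='0' (no match yet)
Bit 14: prefix='01' (no match yet)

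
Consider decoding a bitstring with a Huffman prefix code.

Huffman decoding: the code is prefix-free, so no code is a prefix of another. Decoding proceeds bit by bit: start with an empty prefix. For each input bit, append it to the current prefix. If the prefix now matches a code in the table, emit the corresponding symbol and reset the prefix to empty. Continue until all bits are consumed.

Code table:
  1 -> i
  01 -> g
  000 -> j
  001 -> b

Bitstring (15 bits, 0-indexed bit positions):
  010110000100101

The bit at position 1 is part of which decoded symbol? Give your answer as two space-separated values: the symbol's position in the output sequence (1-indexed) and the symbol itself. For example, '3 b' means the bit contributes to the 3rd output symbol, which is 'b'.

Answer: 1 g

Derivation:
Bit 0: prefix='0' (no match yet)
Bit 1: prefix='01' -> emit 'g', reset
Bit 2: prefix='0' (no match yet)
Bit 3: prefix='01' -> emit 'g', reset
Bit 4: prefix='1' -> emit 'i', reset
Bit 5: prefix='0' (no match yet)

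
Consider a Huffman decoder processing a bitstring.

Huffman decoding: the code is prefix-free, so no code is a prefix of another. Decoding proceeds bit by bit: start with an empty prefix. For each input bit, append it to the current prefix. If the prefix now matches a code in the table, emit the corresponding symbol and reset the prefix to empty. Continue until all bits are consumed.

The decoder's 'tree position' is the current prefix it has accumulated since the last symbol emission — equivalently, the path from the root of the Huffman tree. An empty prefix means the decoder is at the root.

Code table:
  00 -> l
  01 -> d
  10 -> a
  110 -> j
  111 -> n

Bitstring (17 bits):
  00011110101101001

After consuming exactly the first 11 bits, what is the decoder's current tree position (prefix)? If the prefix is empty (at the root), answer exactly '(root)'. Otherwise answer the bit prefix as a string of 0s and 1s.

Answer: (root)

Derivation:
Bit 0: prefix='0' (no match yet)
Bit 1: prefix='00' -> emit 'l', reset
Bit 2: prefix='0' (no match yet)
Bit 3: prefix='01' -> emit 'd', reset
Bit 4: prefix='1' (no match yet)
Bit 5: prefix='11' (no match yet)
Bit 6: prefix='111' -> emit 'n', reset
Bit 7: prefix='0' (no match yet)
Bit 8: prefix='01' -> emit 'd', reset
Bit 9: prefix='0' (no match yet)
Bit 10: prefix='01' -> emit 'd', reset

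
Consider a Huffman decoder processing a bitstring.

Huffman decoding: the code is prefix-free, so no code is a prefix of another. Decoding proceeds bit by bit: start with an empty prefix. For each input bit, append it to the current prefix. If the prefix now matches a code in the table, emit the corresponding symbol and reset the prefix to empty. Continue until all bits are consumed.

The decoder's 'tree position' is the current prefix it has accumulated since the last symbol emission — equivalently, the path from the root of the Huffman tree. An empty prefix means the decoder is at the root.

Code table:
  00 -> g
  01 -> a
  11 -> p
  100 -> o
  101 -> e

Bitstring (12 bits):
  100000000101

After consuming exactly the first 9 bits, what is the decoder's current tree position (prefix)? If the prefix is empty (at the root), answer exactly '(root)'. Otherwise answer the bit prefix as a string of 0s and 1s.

Bit 0: prefix='1' (no match yet)
Bit 1: prefix='10' (no match yet)
Bit 2: prefix='100' -> emit 'o', reset
Bit 3: prefix='0' (no match yet)
Bit 4: prefix='00' -> emit 'g', reset
Bit 5: prefix='0' (no match yet)
Bit 6: prefix='00' -> emit 'g', reset
Bit 7: prefix='0' (no match yet)
Bit 8: prefix='00' -> emit 'g', reset

Answer: (root)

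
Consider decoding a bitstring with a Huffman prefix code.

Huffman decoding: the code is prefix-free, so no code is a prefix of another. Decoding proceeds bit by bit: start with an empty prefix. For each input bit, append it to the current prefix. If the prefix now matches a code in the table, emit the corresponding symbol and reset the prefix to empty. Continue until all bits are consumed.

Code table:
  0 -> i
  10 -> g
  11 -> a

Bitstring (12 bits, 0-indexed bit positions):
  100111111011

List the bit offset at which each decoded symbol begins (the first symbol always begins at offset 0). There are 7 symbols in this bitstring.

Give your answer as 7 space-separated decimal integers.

Answer: 0 2 3 5 7 9 10

Derivation:
Bit 0: prefix='1' (no match yet)
Bit 1: prefix='10' -> emit 'g', reset
Bit 2: prefix='0' -> emit 'i', reset
Bit 3: prefix='1' (no match yet)
Bit 4: prefix='11' -> emit 'a', reset
Bit 5: prefix='1' (no match yet)
Bit 6: prefix='11' -> emit 'a', reset
Bit 7: prefix='1' (no match yet)
Bit 8: prefix='11' -> emit 'a', reset
Bit 9: prefix='0' -> emit 'i', reset
Bit 10: prefix='1' (no match yet)
Bit 11: prefix='11' -> emit 'a', reset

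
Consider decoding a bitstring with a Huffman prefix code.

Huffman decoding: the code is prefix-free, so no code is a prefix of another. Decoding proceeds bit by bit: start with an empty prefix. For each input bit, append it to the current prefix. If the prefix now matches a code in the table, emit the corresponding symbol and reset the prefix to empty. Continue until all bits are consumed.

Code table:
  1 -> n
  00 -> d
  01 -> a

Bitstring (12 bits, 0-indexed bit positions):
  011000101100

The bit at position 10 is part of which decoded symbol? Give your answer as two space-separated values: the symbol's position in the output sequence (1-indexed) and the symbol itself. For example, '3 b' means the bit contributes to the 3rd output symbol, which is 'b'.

Bit 0: prefix='0' (no match yet)
Bit 1: prefix='01' -> emit 'a', reset
Bit 2: prefix='1' -> emit 'n', reset
Bit 3: prefix='0' (no match yet)
Bit 4: prefix='00' -> emit 'd', reset
Bit 5: prefix='0' (no match yet)
Bit 6: prefix='01' -> emit 'a', reset
Bit 7: prefix='0' (no match yet)
Bit 8: prefix='01' -> emit 'a', reset
Bit 9: prefix='1' -> emit 'n', reset
Bit 10: prefix='0' (no match yet)
Bit 11: prefix='00' -> emit 'd', reset

Answer: 7 d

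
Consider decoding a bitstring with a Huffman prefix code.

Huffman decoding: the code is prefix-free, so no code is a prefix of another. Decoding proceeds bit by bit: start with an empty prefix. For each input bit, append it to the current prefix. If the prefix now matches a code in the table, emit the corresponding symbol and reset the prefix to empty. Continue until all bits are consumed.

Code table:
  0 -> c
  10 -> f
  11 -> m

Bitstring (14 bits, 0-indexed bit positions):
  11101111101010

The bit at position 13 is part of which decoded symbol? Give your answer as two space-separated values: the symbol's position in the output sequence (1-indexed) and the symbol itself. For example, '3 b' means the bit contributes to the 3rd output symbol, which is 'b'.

Answer: 7 f

Derivation:
Bit 0: prefix='1' (no match yet)
Bit 1: prefix='11' -> emit 'm', reset
Bit 2: prefix='1' (no match yet)
Bit 3: prefix='10' -> emit 'f', reset
Bit 4: prefix='1' (no match yet)
Bit 5: prefix='11' -> emit 'm', reset
Bit 6: prefix='1' (no match yet)
Bit 7: prefix='11' -> emit 'm', reset
Bit 8: prefix='1' (no match yet)
Bit 9: prefix='10' -> emit 'f', reset
Bit 10: prefix='1' (no match yet)
Bit 11: prefix='10' -> emit 'f', reset
Bit 12: prefix='1' (no match yet)
Bit 13: prefix='10' -> emit 'f', reset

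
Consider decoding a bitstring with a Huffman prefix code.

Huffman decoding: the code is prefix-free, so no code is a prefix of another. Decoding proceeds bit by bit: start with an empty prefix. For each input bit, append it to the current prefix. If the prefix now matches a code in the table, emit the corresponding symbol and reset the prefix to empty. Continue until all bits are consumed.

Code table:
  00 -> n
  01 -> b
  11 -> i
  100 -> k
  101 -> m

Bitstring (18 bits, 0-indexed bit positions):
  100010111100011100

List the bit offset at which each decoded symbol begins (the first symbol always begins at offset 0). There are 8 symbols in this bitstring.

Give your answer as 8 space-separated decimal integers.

Answer: 0 3 5 7 9 12 14 16

Derivation:
Bit 0: prefix='1' (no match yet)
Bit 1: prefix='10' (no match yet)
Bit 2: prefix='100' -> emit 'k', reset
Bit 3: prefix='0' (no match yet)
Bit 4: prefix='01' -> emit 'b', reset
Bit 5: prefix='0' (no match yet)
Bit 6: prefix='01' -> emit 'b', reset
Bit 7: prefix='1' (no match yet)
Bit 8: prefix='11' -> emit 'i', reset
Bit 9: prefix='1' (no match yet)
Bit 10: prefix='10' (no match yet)
Bit 11: prefix='100' -> emit 'k', reset
Bit 12: prefix='0' (no match yet)
Bit 13: prefix='01' -> emit 'b', reset
Bit 14: prefix='1' (no match yet)
Bit 15: prefix='11' -> emit 'i', reset
Bit 16: prefix='0' (no match yet)
Bit 17: prefix='00' -> emit 'n', reset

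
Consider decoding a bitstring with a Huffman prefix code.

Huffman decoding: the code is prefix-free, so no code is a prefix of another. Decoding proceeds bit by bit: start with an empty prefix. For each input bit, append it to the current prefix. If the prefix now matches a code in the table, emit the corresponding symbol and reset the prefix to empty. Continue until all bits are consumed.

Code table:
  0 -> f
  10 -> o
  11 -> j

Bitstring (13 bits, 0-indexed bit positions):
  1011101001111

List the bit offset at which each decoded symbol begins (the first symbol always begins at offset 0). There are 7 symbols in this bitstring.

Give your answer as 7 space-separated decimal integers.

Answer: 0 2 4 6 8 9 11

Derivation:
Bit 0: prefix='1' (no match yet)
Bit 1: prefix='10' -> emit 'o', reset
Bit 2: prefix='1' (no match yet)
Bit 3: prefix='11' -> emit 'j', reset
Bit 4: prefix='1' (no match yet)
Bit 5: prefix='10' -> emit 'o', reset
Bit 6: prefix='1' (no match yet)
Bit 7: prefix='10' -> emit 'o', reset
Bit 8: prefix='0' -> emit 'f', reset
Bit 9: prefix='1' (no match yet)
Bit 10: prefix='11' -> emit 'j', reset
Bit 11: prefix='1' (no match yet)
Bit 12: prefix='11' -> emit 'j', reset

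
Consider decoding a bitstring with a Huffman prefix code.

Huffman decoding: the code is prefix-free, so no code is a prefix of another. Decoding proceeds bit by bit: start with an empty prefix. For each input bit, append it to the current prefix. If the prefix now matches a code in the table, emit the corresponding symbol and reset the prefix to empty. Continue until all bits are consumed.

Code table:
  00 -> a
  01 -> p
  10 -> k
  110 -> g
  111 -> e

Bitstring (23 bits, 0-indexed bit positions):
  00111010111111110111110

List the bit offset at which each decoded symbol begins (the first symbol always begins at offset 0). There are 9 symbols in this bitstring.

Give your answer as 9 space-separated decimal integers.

Bit 0: prefix='0' (no match yet)
Bit 1: prefix='00' -> emit 'a', reset
Bit 2: prefix='1' (no match yet)
Bit 3: prefix='11' (no match yet)
Bit 4: prefix='111' -> emit 'e', reset
Bit 5: prefix='0' (no match yet)
Bit 6: prefix='01' -> emit 'p', reset
Bit 7: prefix='0' (no match yet)
Bit 8: prefix='01' -> emit 'p', reset
Bit 9: prefix='1' (no match yet)
Bit 10: prefix='11' (no match yet)
Bit 11: prefix='111' -> emit 'e', reset
Bit 12: prefix='1' (no match yet)
Bit 13: prefix='11' (no match yet)
Bit 14: prefix='111' -> emit 'e', reset
Bit 15: prefix='1' (no match yet)
Bit 16: prefix='10' -> emit 'k', reset
Bit 17: prefix='1' (no match yet)
Bit 18: prefix='11' (no match yet)
Bit 19: prefix='111' -> emit 'e', reset
Bit 20: prefix='1' (no match yet)
Bit 21: prefix='11' (no match yet)
Bit 22: prefix='110' -> emit 'g', reset

Answer: 0 2 5 7 9 12 15 17 20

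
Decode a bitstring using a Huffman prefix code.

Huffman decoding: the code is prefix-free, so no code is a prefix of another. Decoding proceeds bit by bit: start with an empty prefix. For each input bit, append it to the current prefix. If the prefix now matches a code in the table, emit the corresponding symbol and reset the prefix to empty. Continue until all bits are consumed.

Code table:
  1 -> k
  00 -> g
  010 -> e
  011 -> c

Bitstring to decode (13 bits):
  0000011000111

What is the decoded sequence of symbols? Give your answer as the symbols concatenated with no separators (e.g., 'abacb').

Bit 0: prefix='0' (no match yet)
Bit 1: prefix='00' -> emit 'g', reset
Bit 2: prefix='0' (no match yet)
Bit 3: prefix='00' -> emit 'g', reset
Bit 4: prefix='0' (no match yet)
Bit 5: prefix='01' (no match yet)
Bit 6: prefix='011' -> emit 'c', reset
Bit 7: prefix='0' (no match yet)
Bit 8: prefix='00' -> emit 'g', reset
Bit 9: prefix='0' (no match yet)
Bit 10: prefix='01' (no match yet)
Bit 11: prefix='011' -> emit 'c', reset
Bit 12: prefix='1' -> emit 'k', reset

Answer: ggcgck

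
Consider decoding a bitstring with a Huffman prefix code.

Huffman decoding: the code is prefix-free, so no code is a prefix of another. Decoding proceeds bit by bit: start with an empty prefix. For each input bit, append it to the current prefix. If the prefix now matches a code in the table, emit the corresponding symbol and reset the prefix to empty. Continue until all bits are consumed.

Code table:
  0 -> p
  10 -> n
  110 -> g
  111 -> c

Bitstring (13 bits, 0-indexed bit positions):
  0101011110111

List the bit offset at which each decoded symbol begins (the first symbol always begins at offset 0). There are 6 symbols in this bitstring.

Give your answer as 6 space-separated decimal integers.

Bit 0: prefix='0' -> emit 'p', reset
Bit 1: prefix='1' (no match yet)
Bit 2: prefix='10' -> emit 'n', reset
Bit 3: prefix='1' (no match yet)
Bit 4: prefix='10' -> emit 'n', reset
Bit 5: prefix='1' (no match yet)
Bit 6: prefix='11' (no match yet)
Bit 7: prefix='111' -> emit 'c', reset
Bit 8: prefix='1' (no match yet)
Bit 9: prefix='10' -> emit 'n', reset
Bit 10: prefix='1' (no match yet)
Bit 11: prefix='11' (no match yet)
Bit 12: prefix='111' -> emit 'c', reset

Answer: 0 1 3 5 8 10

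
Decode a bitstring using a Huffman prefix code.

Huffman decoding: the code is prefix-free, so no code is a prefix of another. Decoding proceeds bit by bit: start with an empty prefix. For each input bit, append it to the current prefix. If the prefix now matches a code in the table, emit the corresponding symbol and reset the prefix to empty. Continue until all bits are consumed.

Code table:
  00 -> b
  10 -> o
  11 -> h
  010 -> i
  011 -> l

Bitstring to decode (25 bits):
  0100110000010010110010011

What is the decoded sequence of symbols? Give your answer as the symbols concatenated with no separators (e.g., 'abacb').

Answer: ilbbiihbol

Derivation:
Bit 0: prefix='0' (no match yet)
Bit 1: prefix='01' (no match yet)
Bit 2: prefix='010' -> emit 'i', reset
Bit 3: prefix='0' (no match yet)
Bit 4: prefix='01' (no match yet)
Bit 5: prefix='011' -> emit 'l', reset
Bit 6: prefix='0' (no match yet)
Bit 7: prefix='00' -> emit 'b', reset
Bit 8: prefix='0' (no match yet)
Bit 9: prefix='00' -> emit 'b', reset
Bit 10: prefix='0' (no match yet)
Bit 11: prefix='01' (no match yet)
Bit 12: prefix='010' -> emit 'i', reset
Bit 13: prefix='0' (no match yet)
Bit 14: prefix='01' (no match yet)
Bit 15: prefix='010' -> emit 'i', reset
Bit 16: prefix='1' (no match yet)
Bit 17: prefix='11' -> emit 'h', reset
Bit 18: prefix='0' (no match yet)
Bit 19: prefix='00' -> emit 'b', reset
Bit 20: prefix='1' (no match yet)
Bit 21: prefix='10' -> emit 'o', reset
Bit 22: prefix='0' (no match yet)
Bit 23: prefix='01' (no match yet)
Bit 24: prefix='011' -> emit 'l', reset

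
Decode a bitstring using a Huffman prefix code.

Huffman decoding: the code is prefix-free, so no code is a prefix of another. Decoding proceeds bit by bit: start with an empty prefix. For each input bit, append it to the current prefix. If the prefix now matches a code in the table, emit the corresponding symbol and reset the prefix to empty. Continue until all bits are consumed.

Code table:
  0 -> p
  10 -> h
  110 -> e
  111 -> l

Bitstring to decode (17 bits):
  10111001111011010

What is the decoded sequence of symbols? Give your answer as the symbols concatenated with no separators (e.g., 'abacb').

Answer: hlpplheh

Derivation:
Bit 0: prefix='1' (no match yet)
Bit 1: prefix='10' -> emit 'h', reset
Bit 2: prefix='1' (no match yet)
Bit 3: prefix='11' (no match yet)
Bit 4: prefix='111' -> emit 'l', reset
Bit 5: prefix='0' -> emit 'p', reset
Bit 6: prefix='0' -> emit 'p', reset
Bit 7: prefix='1' (no match yet)
Bit 8: prefix='11' (no match yet)
Bit 9: prefix='111' -> emit 'l', reset
Bit 10: prefix='1' (no match yet)
Bit 11: prefix='10' -> emit 'h', reset
Bit 12: prefix='1' (no match yet)
Bit 13: prefix='11' (no match yet)
Bit 14: prefix='110' -> emit 'e', reset
Bit 15: prefix='1' (no match yet)
Bit 16: prefix='10' -> emit 'h', reset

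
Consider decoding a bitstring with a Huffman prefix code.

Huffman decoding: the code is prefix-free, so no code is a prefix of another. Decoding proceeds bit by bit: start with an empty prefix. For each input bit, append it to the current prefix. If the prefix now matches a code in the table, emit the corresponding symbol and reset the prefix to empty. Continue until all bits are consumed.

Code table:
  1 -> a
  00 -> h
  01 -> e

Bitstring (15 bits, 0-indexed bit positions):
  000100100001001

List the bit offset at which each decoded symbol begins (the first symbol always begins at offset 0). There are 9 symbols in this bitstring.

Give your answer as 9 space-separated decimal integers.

Answer: 0 2 4 6 7 9 11 12 14

Derivation:
Bit 0: prefix='0' (no match yet)
Bit 1: prefix='00' -> emit 'h', reset
Bit 2: prefix='0' (no match yet)
Bit 3: prefix='01' -> emit 'e', reset
Bit 4: prefix='0' (no match yet)
Bit 5: prefix='00' -> emit 'h', reset
Bit 6: prefix='1' -> emit 'a', reset
Bit 7: prefix='0' (no match yet)
Bit 8: prefix='00' -> emit 'h', reset
Bit 9: prefix='0' (no match yet)
Bit 10: prefix='00' -> emit 'h', reset
Bit 11: prefix='1' -> emit 'a', reset
Bit 12: prefix='0' (no match yet)
Bit 13: prefix='00' -> emit 'h', reset
Bit 14: prefix='1' -> emit 'a', reset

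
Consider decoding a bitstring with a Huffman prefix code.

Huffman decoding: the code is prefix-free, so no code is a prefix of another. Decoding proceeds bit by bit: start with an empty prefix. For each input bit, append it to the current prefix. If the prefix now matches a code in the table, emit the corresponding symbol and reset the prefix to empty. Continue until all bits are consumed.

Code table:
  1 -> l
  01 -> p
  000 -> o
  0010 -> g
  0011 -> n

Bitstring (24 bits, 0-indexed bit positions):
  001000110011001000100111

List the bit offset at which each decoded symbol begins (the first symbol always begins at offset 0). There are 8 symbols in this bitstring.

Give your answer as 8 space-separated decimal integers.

Bit 0: prefix='0' (no match yet)
Bit 1: prefix='00' (no match yet)
Bit 2: prefix='001' (no match yet)
Bit 3: prefix='0010' -> emit 'g', reset
Bit 4: prefix='0' (no match yet)
Bit 5: prefix='00' (no match yet)
Bit 6: prefix='001' (no match yet)
Bit 7: prefix='0011' -> emit 'n', reset
Bit 8: prefix='0' (no match yet)
Bit 9: prefix='00' (no match yet)
Bit 10: prefix='001' (no match yet)
Bit 11: prefix='0011' -> emit 'n', reset
Bit 12: prefix='0' (no match yet)
Bit 13: prefix='00' (no match yet)
Bit 14: prefix='001' (no match yet)
Bit 15: prefix='0010' -> emit 'g', reset
Bit 16: prefix='0' (no match yet)
Bit 17: prefix='00' (no match yet)
Bit 18: prefix='001' (no match yet)
Bit 19: prefix='0010' -> emit 'g', reset
Bit 20: prefix='0' (no match yet)
Bit 21: prefix='01' -> emit 'p', reset
Bit 22: prefix='1' -> emit 'l', reset
Bit 23: prefix='1' -> emit 'l', reset

Answer: 0 4 8 12 16 20 22 23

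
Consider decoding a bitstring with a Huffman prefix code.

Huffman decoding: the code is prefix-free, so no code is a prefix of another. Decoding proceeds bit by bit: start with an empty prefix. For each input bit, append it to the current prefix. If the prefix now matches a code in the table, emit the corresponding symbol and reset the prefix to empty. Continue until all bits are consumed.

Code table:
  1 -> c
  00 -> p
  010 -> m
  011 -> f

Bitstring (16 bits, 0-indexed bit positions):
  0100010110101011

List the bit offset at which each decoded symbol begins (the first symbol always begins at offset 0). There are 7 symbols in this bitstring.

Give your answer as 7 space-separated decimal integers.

Answer: 0 3 5 6 9 12 13

Derivation:
Bit 0: prefix='0' (no match yet)
Bit 1: prefix='01' (no match yet)
Bit 2: prefix='010' -> emit 'm', reset
Bit 3: prefix='0' (no match yet)
Bit 4: prefix='00' -> emit 'p', reset
Bit 5: prefix='1' -> emit 'c', reset
Bit 6: prefix='0' (no match yet)
Bit 7: prefix='01' (no match yet)
Bit 8: prefix='011' -> emit 'f', reset
Bit 9: prefix='0' (no match yet)
Bit 10: prefix='01' (no match yet)
Bit 11: prefix='010' -> emit 'm', reset
Bit 12: prefix='1' -> emit 'c', reset
Bit 13: prefix='0' (no match yet)
Bit 14: prefix='01' (no match yet)
Bit 15: prefix='011' -> emit 'f', reset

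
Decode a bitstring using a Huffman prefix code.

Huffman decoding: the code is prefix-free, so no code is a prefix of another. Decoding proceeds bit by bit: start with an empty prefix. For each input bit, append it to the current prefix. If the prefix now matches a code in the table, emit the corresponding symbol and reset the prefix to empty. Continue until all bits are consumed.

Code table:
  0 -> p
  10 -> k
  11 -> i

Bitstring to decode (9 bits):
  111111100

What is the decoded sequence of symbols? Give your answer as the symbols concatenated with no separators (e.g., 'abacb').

Bit 0: prefix='1' (no match yet)
Bit 1: prefix='11' -> emit 'i', reset
Bit 2: prefix='1' (no match yet)
Bit 3: prefix='11' -> emit 'i', reset
Bit 4: prefix='1' (no match yet)
Bit 5: prefix='11' -> emit 'i', reset
Bit 6: prefix='1' (no match yet)
Bit 7: prefix='10' -> emit 'k', reset
Bit 8: prefix='0' -> emit 'p', reset

Answer: iiikp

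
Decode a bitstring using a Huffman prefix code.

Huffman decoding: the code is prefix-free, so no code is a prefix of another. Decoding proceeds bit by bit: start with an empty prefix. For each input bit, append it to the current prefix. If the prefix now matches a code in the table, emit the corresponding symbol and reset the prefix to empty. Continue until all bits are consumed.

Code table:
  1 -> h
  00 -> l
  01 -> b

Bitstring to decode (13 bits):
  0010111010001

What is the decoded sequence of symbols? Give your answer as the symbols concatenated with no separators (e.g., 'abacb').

Bit 0: prefix='0' (no match yet)
Bit 1: prefix='00' -> emit 'l', reset
Bit 2: prefix='1' -> emit 'h', reset
Bit 3: prefix='0' (no match yet)
Bit 4: prefix='01' -> emit 'b', reset
Bit 5: prefix='1' -> emit 'h', reset
Bit 6: prefix='1' -> emit 'h', reset
Bit 7: prefix='0' (no match yet)
Bit 8: prefix='01' -> emit 'b', reset
Bit 9: prefix='0' (no match yet)
Bit 10: prefix='00' -> emit 'l', reset
Bit 11: prefix='0' (no match yet)
Bit 12: prefix='01' -> emit 'b', reset

Answer: lhbhhblb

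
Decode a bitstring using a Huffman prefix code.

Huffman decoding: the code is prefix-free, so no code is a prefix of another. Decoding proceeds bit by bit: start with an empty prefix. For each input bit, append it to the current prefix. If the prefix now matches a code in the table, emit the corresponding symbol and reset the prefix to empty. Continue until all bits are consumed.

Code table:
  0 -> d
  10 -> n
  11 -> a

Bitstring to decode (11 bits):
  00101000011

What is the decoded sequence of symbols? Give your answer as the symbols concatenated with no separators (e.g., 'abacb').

Answer: ddnnddda

Derivation:
Bit 0: prefix='0' -> emit 'd', reset
Bit 1: prefix='0' -> emit 'd', reset
Bit 2: prefix='1' (no match yet)
Bit 3: prefix='10' -> emit 'n', reset
Bit 4: prefix='1' (no match yet)
Bit 5: prefix='10' -> emit 'n', reset
Bit 6: prefix='0' -> emit 'd', reset
Bit 7: prefix='0' -> emit 'd', reset
Bit 8: prefix='0' -> emit 'd', reset
Bit 9: prefix='1' (no match yet)
Bit 10: prefix='11' -> emit 'a', reset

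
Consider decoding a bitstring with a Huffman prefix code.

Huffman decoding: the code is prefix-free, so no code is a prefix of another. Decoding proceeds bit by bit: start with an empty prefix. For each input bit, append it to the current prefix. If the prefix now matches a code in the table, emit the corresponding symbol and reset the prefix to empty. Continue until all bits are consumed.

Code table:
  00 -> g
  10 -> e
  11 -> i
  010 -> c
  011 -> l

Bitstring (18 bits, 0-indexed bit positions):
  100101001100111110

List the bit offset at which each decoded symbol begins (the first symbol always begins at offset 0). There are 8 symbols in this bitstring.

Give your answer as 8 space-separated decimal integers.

Answer: 0 2 5 7 10 12 14 16

Derivation:
Bit 0: prefix='1' (no match yet)
Bit 1: prefix='10' -> emit 'e', reset
Bit 2: prefix='0' (no match yet)
Bit 3: prefix='01' (no match yet)
Bit 4: prefix='010' -> emit 'c', reset
Bit 5: prefix='1' (no match yet)
Bit 6: prefix='10' -> emit 'e', reset
Bit 7: prefix='0' (no match yet)
Bit 8: prefix='01' (no match yet)
Bit 9: prefix='011' -> emit 'l', reset
Bit 10: prefix='0' (no match yet)
Bit 11: prefix='00' -> emit 'g', reset
Bit 12: prefix='1' (no match yet)
Bit 13: prefix='11' -> emit 'i', reset
Bit 14: prefix='1' (no match yet)
Bit 15: prefix='11' -> emit 'i', reset
Bit 16: prefix='1' (no match yet)
Bit 17: prefix='10' -> emit 'e', reset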